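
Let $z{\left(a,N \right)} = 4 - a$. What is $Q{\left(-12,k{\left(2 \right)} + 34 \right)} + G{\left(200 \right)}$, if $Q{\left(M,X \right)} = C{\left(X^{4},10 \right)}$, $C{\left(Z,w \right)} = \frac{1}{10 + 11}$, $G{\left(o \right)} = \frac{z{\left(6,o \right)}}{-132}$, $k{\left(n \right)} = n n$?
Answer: $\frac{29}{462} \approx 0.062771$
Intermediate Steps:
$k{\left(n \right)} = n^{2}$
$G{\left(o \right)} = \frac{1}{66}$ ($G{\left(o \right)} = \frac{4 - 6}{-132} = \left(4 - 6\right) \left(- \frac{1}{132}\right) = \left(-2\right) \left(- \frac{1}{132}\right) = \frac{1}{66}$)
$C{\left(Z,w \right)} = \frac{1}{21}$
$Q{\left(M,X \right)} = \frac{1}{21}$
$Q{\left(-12,k{\left(2 \right)} + 34 \right)} + G{\left(200 \right)} = \frac{1}{21} + \frac{1}{66} = \frac{29}{462}$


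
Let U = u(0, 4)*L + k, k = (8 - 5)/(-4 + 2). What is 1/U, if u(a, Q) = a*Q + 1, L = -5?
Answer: -2/13 ≈ -0.15385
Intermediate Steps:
k = -3/2 (k = 3/(-2) = 3*(-½) = -3/2 ≈ -1.5000)
u(a, Q) = 1 + Q*a (u(a, Q) = Q*a + 1 = 1 + Q*a)
U = -13/2 (U = (1 + 4*0)*(-5) - 3/2 = (1 + 0)*(-5) - 3/2 = 1*(-5) - 3/2 = -5 - 3/2 = -13/2 ≈ -6.5000)
1/U = 1/(-13/2) = -2/13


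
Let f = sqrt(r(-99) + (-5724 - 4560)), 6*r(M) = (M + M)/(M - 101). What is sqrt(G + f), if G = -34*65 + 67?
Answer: sqrt(-214300 + 5*I*sqrt(4113534))/10 ≈ 1.095 + 46.305*I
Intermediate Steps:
G = -2143 (G = -2210 + 67 = -2143)
r(M) = M/(3*(-101 + M)) (r(M) = ((M + M)/(M - 101))/6 = ((2*M)/(-101 + M))/6 = (2*M/(-101 + M))/6 = M/(3*(-101 + M)))
f = I*sqrt(4113534)/20 (f = sqrt((1/3)*(-99)/(-101 - 99) + (-5724 - 4560)) = sqrt((1/3)*(-99)/(-200) - 10284) = sqrt((1/3)*(-99)*(-1/200) - 10284) = sqrt(33/200 - 10284) = sqrt(-2056767/200) = I*sqrt(4113534)/20 ≈ 101.41*I)
sqrt(G + f) = sqrt(-2143 + I*sqrt(4113534)/20)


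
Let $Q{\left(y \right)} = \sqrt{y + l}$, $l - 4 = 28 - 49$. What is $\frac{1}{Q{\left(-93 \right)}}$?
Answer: $- \frac{i \sqrt{110}}{110} \approx - 0.095346 i$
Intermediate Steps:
$l = -17$ ($l = 4 + \left(28 - 49\right) = 4 - 21 = -17$)
$Q{\left(y \right)} = \sqrt{-17 + y}$ ($Q{\left(y \right)} = \sqrt{y - 17} = \sqrt{-17 + y}$)
$\frac{1}{Q{\left(-93 \right)}} = \frac{1}{\sqrt{-17 - 93}} = \frac{1}{\sqrt{-110}} = \frac{1}{i \sqrt{110}} = - \frac{i \sqrt{110}}{110}$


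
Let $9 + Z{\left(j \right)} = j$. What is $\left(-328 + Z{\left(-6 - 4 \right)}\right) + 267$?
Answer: $-80$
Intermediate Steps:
$Z{\left(j \right)} = -9 + j$
$\left(-328 + Z{\left(-6 - 4 \right)}\right) + 267 = \left(-328 - 19\right) + 267 = -347 + 267 = -80$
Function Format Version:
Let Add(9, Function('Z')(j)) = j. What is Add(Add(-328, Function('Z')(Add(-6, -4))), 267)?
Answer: -80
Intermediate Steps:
Function('Z')(j) = Add(-9, j)
Add(Add(-328, Function('Z')(Add(-6, -4))), 267) = Add(Add(-328, Add(-9, Add(-6, -4))), 267) = Add(Add(-328, Add(-9, -10)), 267) = Add(Add(-328, -19), 267) = Add(-347, 267) = -80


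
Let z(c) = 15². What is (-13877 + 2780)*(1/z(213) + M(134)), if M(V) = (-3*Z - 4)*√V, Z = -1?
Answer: -1233/25 + 11097*√134 ≈ 1.2841e+5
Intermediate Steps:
z(c) = 225
M(V) = -√V (M(V) = (-3*(-1) - 4)*√V = (3 - 4)*√V = -√V)
(-13877 + 2780)*(1/z(213) + M(134)) = (-13877 + 2780)*(1/225 - √134) = -11097*(1/225 - √134) = -1233/25 + 11097*√134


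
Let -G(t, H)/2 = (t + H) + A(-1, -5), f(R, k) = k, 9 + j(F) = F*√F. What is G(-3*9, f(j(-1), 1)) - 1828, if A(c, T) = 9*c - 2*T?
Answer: -1778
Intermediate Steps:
A(c, T) = -2*T + 9*c
j(F) = -9 + F^(3/2) (j(F) = -9 + F*√F = -9 + F^(3/2))
G(t, H) = -2 - 2*H - 2*t (G(t, H) = -2*((t + H) + (-2*(-5) + 9*(-1))) = -2*((H + t) + (10 - 9)) = -2*((H + t) + 1) = -2*(1 + H + t) = -2 - 2*H - 2*t)
G(-3*9, f(j(-1), 1)) - 1828 = (-2 - 2*1 - (-6)*9) - 1828 = (-2 - 2 - 2*(-27)) - 1828 = (-2 - 2 + 54) - 1828 = 50 - 1828 = -1778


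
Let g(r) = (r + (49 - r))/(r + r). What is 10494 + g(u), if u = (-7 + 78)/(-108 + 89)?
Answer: 1489217/142 ≈ 10487.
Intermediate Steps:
u = -71/19 (u = 71/(-19) = 71*(-1/19) = -71/19 ≈ -3.7368)
g(r) = 49/(2*r) (g(r) = 49/((2*r)) = 49*(1/(2*r)) = 49/(2*r))
10494 + g(u) = 10494 + 49/(2*(-71/19)) = 10494 + (49/2)*(-19/71) = 10494 - 931/142 = 1489217/142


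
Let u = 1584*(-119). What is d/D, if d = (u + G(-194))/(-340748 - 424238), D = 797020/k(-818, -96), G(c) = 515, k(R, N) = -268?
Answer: -12594727/152427285430 ≈ -8.2628e-5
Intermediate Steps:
u = -188496
D = -199255/67 (D = 797020/(-268) = 797020*(-1/268) = -199255/67 ≈ -2974.0)
d = 187981/764986 (d = (-188496 + 515)/(-340748 - 424238) = -187981/(-764986) = -187981*(-1/764986) = 187981/764986 ≈ 0.24573)
d/D = 187981/(764986*(-199255/67)) = (187981/764986)*(-67/199255) = -12594727/152427285430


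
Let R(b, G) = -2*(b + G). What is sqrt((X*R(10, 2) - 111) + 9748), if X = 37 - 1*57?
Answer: sqrt(10117) ≈ 100.58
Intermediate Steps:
X = -20 (X = 37 - 57 = -20)
R(b, G) = -2*G - 2*b (R(b, G) = -2*(G + b) = -2*G - 2*b)
sqrt((X*R(10, 2) - 111) + 9748) = sqrt((-20*(-2*2 - 2*10) - 111) + 9748) = sqrt((-20*(-4 - 20) - 111) + 9748) = sqrt((-20*(-24) - 111) + 9748) = sqrt((480 - 111) + 9748) = sqrt(369 + 9748) = sqrt(10117)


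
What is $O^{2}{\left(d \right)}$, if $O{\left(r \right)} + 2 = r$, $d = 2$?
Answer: $0$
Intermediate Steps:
$O{\left(r \right)} = -2 + r$
$O^{2}{\left(d \right)} = \left(-2 + 2\right)^{2} = 0^{2} = 0$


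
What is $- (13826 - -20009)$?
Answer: $-33835$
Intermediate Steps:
$- (13826 - -20009) = - (13826 + 20009) = \left(-1\right) 33835 = -33835$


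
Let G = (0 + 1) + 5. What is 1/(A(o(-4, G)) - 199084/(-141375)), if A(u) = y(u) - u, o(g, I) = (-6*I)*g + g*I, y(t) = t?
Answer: 141375/199084 ≈ 0.71013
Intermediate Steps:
G = 6 (G = 1 + 5 = 6)
o(g, I) = -5*I*g (o(g, I) = -6*I*g + I*g = -5*I*g)
A(u) = 0 (A(u) = u - u = 0)
1/(A(o(-4, G)) - 199084/(-141375)) = 1/(0 - 199084/(-141375)) = 1/(0 - 199084*(-1/141375)) = 1/(0 + 199084/141375) = 1/(199084/141375) = 141375/199084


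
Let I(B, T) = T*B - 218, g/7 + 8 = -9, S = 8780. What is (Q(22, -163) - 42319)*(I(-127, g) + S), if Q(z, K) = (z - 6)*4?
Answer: -1000387125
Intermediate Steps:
Q(z, K) = -24 + 4*z (Q(z, K) = (-6 + z)*4 = -24 + 4*z)
g = -119 (g = -56 + 7*(-9) = -56 - 63 = -119)
I(B, T) = -218 + B*T (I(B, T) = B*T - 218 = -218 + B*T)
(Q(22, -163) - 42319)*(I(-127, g) + S) = ((-24 + 4*22) - 42319)*((-218 - 127*(-119)) + 8780) = ((-24 + 88) - 42319)*((-218 + 15113) + 8780) = (64 - 42319)*(14895 + 8780) = -42255*23675 = -1000387125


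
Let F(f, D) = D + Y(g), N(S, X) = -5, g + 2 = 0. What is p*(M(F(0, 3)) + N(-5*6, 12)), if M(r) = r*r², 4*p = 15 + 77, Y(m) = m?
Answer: -92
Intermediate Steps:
g = -2 (g = -2 + 0 = -2)
F(f, D) = -2 + D (F(f, D) = D - 2 = -2 + D)
p = 23 (p = (15 + 77)/4 = (¼)*92 = 23)
M(r) = r³
p*(M(F(0, 3)) + N(-5*6, 12)) = 23*((-2 + 3)³ - 5) = 23*(1³ - 5) = 23*(1 - 5) = 23*(-4) = -92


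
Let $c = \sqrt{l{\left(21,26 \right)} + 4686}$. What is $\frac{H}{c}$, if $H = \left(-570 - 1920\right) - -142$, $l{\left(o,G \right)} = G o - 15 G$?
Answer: $- \frac{1174 \sqrt{538}}{807} \approx -33.743$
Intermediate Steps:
$l{\left(o,G \right)} = - 15 G + G o$
$c = 3 \sqrt{538}$ ($c = \sqrt{26 \left(-15 + 21\right) + 4686} = \sqrt{26 \cdot 6 + 4686} = \sqrt{156 + 4686} = \sqrt{4842} = 3 \sqrt{538} \approx 69.584$)
$H = -2348$ ($H = -2490 + 142 = -2348$)
$\frac{H}{c} = - \frac{2348}{3 \sqrt{538}} = - 2348 \frac{\sqrt{538}}{1614} = - \frac{1174 \sqrt{538}}{807}$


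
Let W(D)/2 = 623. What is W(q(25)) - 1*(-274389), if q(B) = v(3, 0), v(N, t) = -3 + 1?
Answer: 275635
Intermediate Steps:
v(N, t) = -2
q(B) = -2
W(D) = 1246 (W(D) = 2*623 = 1246)
W(q(25)) - 1*(-274389) = 1246 - 1*(-274389) = 1246 + 274389 = 275635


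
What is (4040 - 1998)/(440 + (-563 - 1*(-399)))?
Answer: 1021/138 ≈ 7.3986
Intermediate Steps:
(4040 - 1998)/(440 + (-563 - 1*(-399))) = 2042/(440 + (-563 + 399)) = 2042/(440 - 164) = 2042/276 = 2042*(1/276) = 1021/138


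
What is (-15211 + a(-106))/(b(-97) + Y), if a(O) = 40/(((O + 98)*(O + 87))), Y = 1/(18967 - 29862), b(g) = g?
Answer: 787174645/5019876 ≈ 156.81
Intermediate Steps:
Y = -1/10895 (Y = 1/(-10895) = -1/10895 ≈ -9.1785e-5)
a(O) = 40/((87 + O)*(98 + O)) (a(O) = 40/(((98 + O)*(87 + O))) = 40/(((87 + O)*(98 + O))) = 40*(1/((87 + O)*(98 + O))) = 40/((87 + O)*(98 + O)))
(-15211 + a(-106))/(b(-97) + Y) = (-15211 + 40/(8526 + (-106)² + 185*(-106)))/(-97 - 1/10895) = (-15211 + 40/(8526 + 11236 - 19610))/(-1056816/10895) = (-15211 + 40/152)*(-10895/1056816) = (-15211 + 40*(1/152))*(-10895/1056816) = (-15211 + 5/19)*(-10895/1056816) = -289004/19*(-10895/1056816) = 787174645/5019876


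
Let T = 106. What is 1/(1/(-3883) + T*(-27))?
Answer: -3883/11113147 ≈ -0.00034941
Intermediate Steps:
1/(1/(-3883) + T*(-27)) = 1/(1/(-3883) + 106*(-27)) = 1/(-1/3883 - 2862) = 1/(-11113147/3883) = -3883/11113147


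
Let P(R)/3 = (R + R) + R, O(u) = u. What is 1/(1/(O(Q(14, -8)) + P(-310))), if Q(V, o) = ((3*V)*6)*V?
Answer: 738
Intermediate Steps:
Q(V, o) = 18*V² (Q(V, o) = (18*V)*V = 18*V²)
P(R) = 9*R (P(R) = 3*((R + R) + R) = 3*(2*R + R) = 3*(3*R) = 9*R)
1/(1/(O(Q(14, -8)) + P(-310))) = 1/(1/(18*14² + 9*(-310))) = 1/(1/(18*196 - 2790)) = 1/(1/(3528 - 2790)) = 1/(1/738) = 738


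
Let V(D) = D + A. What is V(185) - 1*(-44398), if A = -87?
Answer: 44496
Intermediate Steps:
V(D) = -87 + D (V(D) = D - 87 = -87 + D)
V(185) - 1*(-44398) = (-87 + 185) - 1*(-44398) = 98 + 44398 = 44496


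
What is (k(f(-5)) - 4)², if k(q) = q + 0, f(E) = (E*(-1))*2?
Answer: 36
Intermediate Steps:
f(E) = -2*E (f(E) = -E*2 = -2*E)
k(q) = q
(k(f(-5)) - 4)² = (-2*(-5) - 4)² = (10 - 4)² = 6² = 36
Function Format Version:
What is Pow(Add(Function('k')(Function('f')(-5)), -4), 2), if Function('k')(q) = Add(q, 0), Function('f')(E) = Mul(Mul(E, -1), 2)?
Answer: 36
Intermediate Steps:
Function('f')(E) = Mul(-2, E) (Function('f')(E) = Mul(Mul(-1, E), 2) = Mul(-2, E))
Function('k')(q) = q
Pow(Add(Function('k')(Function('f')(-5)), -4), 2) = Pow(Add(Mul(-2, -5), -4), 2) = Pow(Add(10, -4), 2) = Pow(6, 2) = 36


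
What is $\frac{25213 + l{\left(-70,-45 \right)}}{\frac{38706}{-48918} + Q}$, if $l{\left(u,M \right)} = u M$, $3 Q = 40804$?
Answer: $\frac{693730617}{332655659} \approx 2.0854$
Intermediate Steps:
$Q = \frac{40804}{3}$ ($Q = \frac{1}{3} \cdot 40804 = \frac{40804}{3} \approx 13601.0$)
$l{\left(u,M \right)} = M u$
$\frac{25213 + l{\left(-70,-45 \right)}}{\frac{38706}{-48918} + Q} = \frac{25213 - -3150}{\frac{38706}{-48918} + \frac{40804}{3}} = \frac{25213 + 3150}{38706 \left(- \frac{1}{48918}\right) + \frac{40804}{3}} = \frac{28363}{- \frac{6451}{8153} + \frac{40804}{3}} = \frac{28363}{\frac{332655659}{24459}} = 28363 \cdot \frac{24459}{332655659} = \frac{693730617}{332655659}$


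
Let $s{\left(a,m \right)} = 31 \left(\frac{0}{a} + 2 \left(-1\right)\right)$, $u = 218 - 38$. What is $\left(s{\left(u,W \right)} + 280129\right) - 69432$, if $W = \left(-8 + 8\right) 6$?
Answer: $210635$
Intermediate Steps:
$W = 0$ ($W = 0 \cdot 6 = 0$)
$u = 180$ ($u = 218 - 38 = 180$)
$s{\left(a,m \right)} = -62$ ($s{\left(a,m \right)} = 31 \left(0 - 2\right) = 31 \left(-2\right) = -62$)
$\left(s{\left(u,W \right)} + 280129\right) - 69432 = \left(-62 + 280129\right) - 69432 = 280067 - 69432 = 210635$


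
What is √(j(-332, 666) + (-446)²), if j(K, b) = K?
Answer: 2*√49646 ≈ 445.63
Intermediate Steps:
√(j(-332, 666) + (-446)²) = √(-332 + (-446)²) = √(-332 + 198916) = √198584 = 2*√49646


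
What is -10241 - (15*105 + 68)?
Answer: -11884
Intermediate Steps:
-10241 - (15*105 + 68) = -10241 - (1575 + 68) = -10241 - 1*1643 = -10241 - 1643 = -11884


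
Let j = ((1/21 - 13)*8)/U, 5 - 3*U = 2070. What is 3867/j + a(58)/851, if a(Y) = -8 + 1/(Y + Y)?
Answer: 1379493528027/53701504 ≈ 25688.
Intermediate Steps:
a(Y) = -8 + 1/(2*Y)
U = -2065/3 (U = 5/3 - ⅓*2070 = 5/3 - 690 = -2065/3 ≈ -688.33)
j = 2176/14455 (j = ((1/21 - 13)*8)/(-2065/3) = ((1/21 - 13)*8)*(-3/2065) = -272/21*8*(-3/2065) = -2176/21*(-3/2065) = 2176/14455 ≈ 0.15054)
3867/j + a(58)/851 = 3867/(2176/14455) + (-8 + (½)/58)/851 = 3867*(14455/2176) + (-8 + (½)*(1/58))*(1/851) = 55897485/2176 + (-8 + 1/116)*(1/851) = 55897485/2176 - 927/116*1/851 = 55897485/2176 - 927/98716 = 1379493528027/53701504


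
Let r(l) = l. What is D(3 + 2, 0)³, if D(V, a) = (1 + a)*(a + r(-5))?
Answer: -125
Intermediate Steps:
D(V, a) = (1 + a)*(-5 + a) (D(V, a) = (1 + a)*(a - 5) = (1 + a)*(-5 + a))
D(3 + 2, 0)³ = (-5 + 0² - 4*0)³ = (-5 + 0 + 0)³ = (-5)³ = -125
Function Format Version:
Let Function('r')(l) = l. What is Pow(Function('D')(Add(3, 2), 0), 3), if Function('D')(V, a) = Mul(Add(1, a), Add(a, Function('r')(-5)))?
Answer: -125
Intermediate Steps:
Function('D')(V, a) = Mul(Add(1, a), Add(-5, a)) (Function('D')(V, a) = Mul(Add(1, a), Add(a, -5)) = Mul(Add(1, a), Add(-5, a)))
Pow(Function('D')(Add(3, 2), 0), 3) = Pow(Add(-5, Pow(0, 2), Mul(-4, 0)), 3) = Pow(Add(-5, 0, 0), 3) = Pow(-5, 3) = -125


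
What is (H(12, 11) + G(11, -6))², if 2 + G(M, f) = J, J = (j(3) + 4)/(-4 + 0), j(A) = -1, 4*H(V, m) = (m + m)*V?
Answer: 64009/16 ≈ 4000.6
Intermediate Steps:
H(V, m) = V*m/2 (H(V, m) = ((m + m)*V)/4 = ((2*m)*V)/4 = (2*V*m)/4 = V*m/2)
J = -¾ (J = (-1 + 4)/(-4 + 0) = 3/(-4) = 3*(-¼) = -¾ ≈ -0.75000)
G(M, f) = -11/4 (G(M, f) = -2 - ¾ = -11/4)
(H(12, 11) + G(11, -6))² = ((½)*12*11 - 11/4)² = (66 - 11/4)² = (253/4)² = 64009/16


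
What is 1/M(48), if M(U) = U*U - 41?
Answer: 1/2263 ≈ 0.00044189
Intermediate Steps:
M(U) = -41 + U**2 (M(U) = U**2 - 41 = -41 + U**2)
1/M(48) = 1/(-41 + 48**2) = 1/(-41 + 2304) = 1/2263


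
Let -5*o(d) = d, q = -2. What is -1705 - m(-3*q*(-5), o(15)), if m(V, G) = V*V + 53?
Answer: -2658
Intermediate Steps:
o(d) = -d/5
m(V, G) = 53 + V² (m(V, G) = V² + 53 = 53 + V²)
-1705 - m(-3*q*(-5), o(15)) = -1705 - (53 + (-3*(-2)*(-5))²) = -1705 - (53 + (6*(-5))²) = -1705 - (53 + (-30)²) = -1705 - (53 + 900) = -1705 - 1*953 = -1705 - 953 = -2658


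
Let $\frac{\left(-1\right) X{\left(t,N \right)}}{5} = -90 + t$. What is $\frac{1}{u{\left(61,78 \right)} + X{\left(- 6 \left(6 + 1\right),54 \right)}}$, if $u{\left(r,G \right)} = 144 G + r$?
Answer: $\frac{1}{11953} \approx 8.3661 \cdot 10^{-5}$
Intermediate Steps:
$X{\left(t,N \right)} = 450 - 5 t$ ($X{\left(t,N \right)} = - 5 \left(-90 + t\right) = 450 - 5 t$)
$u{\left(r,G \right)} = r + 144 G$
$\frac{1}{u{\left(61,78 \right)} + X{\left(- 6 \left(6 + 1\right),54 \right)}} = \frac{1}{\left(61 + 144 \cdot 78\right) + \left(450 - 5 \left(- 6 \left(6 + 1\right)\right)\right)} = \frac{1}{\left(61 + 11232\right) + \left(450 - 5 \left(\left(-6\right) 7\right)\right)} = \frac{1}{11293 + \left(450 - -210\right)} = \frac{1}{11293 + \left(450 + 210\right)} = \frac{1}{11293 + 660} = \frac{1}{11953}$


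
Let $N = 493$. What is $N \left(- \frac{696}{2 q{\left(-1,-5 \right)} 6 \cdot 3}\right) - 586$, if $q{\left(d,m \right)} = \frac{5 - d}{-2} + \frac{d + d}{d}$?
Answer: $\frac{26836}{3} \approx 8945.3$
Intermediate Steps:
$q{\left(d,m \right)} = - \frac{1}{2} + \frac{d}{2}$ ($q{\left(d,m \right)} = \left(5 - d\right) \left(- \frac{1}{2}\right) + \frac{2 d}{d} = \left(- \frac{5}{2} + \frac{d}{2}\right) + 2 = - \frac{1}{2} + \frac{d}{2}$)
$N \left(- \frac{696}{2 q{\left(-1,-5 \right)} 6 \cdot 3}\right) - 586 = 493 \left(- \frac{696}{2 \left(- \frac{1}{2} + \frac{1}{2} \left(-1\right)\right) 6 \cdot 3}\right) - 586 = 493 \left(- \frac{696}{2 \left(- \frac{1}{2} - \frac{1}{2}\right) 18}\right) + \left(-644 + 58\right) = 493 \left(- \frac{696}{2 \left(-1\right) 18}\right) - 586 = 493 \left(- \frac{696}{\left(-2\right) 18}\right) - 586 = 493 \left(- \frac{696}{-36}\right) - 586 = 493 \left(\left(-696\right) \left(- \frac{1}{36}\right)\right) - 586 = 493 \cdot \frac{58}{3} - 586 = \frac{28594}{3} - 586 = \frac{26836}{3}$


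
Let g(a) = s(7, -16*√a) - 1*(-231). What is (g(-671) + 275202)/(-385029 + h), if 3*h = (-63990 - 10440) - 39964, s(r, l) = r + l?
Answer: -826320/1269481 + 48*I*√671/1269481 ≈ -0.65091 + 0.00097944*I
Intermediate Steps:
s(r, l) = l + r
h = -114394/3 (h = ((-63990 - 10440) - 39964)/3 = (-74430 - 39964)/3 = (⅓)*(-114394) = -114394/3 ≈ -38131.)
g(a) = 238 - 16*√a (g(a) = (-16*√a + 7) - 1*(-231) = (7 - 16*√a) + 231 = 238 - 16*√a)
(g(-671) + 275202)/(-385029 + h) = ((238 - 16*I*√671) + 275202)/(-385029 - 114394/3) = ((238 - 16*I*√671) + 275202)/(-1269481/3) = ((238 - 16*I*√671) + 275202)*(-3/1269481) = (275440 - 16*I*√671)*(-3/1269481) = -826320/1269481 + 48*I*√671/1269481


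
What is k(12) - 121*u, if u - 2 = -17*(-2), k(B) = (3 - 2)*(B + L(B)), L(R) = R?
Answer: -4332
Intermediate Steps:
k(B) = 2*B (k(B) = (3 - 2)*(B + B) = 1*(2*B) = 2*B)
u = 36 (u = 2 - 17*(-2) = 2 + 34 = 36)
k(12) - 121*u = 2*12 - 121*36 = 24 - 4356 = -4332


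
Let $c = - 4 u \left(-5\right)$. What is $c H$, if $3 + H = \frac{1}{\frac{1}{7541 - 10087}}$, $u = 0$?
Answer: $0$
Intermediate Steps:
$H = -2549$ ($H = -3 + \frac{1}{\frac{1}{7541 - 10087}} = -3 + \frac{1}{\frac{1}{-2546}} = -3 + \frac{1}{- \frac{1}{2546}} = -3 - 2546 = -2549$)
$c = 0$ ($c = \left(-4\right) 0 \left(-5\right) = 0 \left(-5\right) = 0$)
$c H = 0 \left(-2549\right) = 0$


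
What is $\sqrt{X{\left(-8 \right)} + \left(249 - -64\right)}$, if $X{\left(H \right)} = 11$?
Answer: $18$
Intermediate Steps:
$\sqrt{X{\left(-8 \right)} + \left(249 - -64\right)} = \sqrt{11 + \left(249 - -64\right)} = \sqrt{11 + \left(249 + 64\right)} = \sqrt{11 + 313} = \sqrt{324} = 18$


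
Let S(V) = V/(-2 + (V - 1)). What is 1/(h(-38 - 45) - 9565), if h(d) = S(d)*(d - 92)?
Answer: -86/837115 ≈ -0.00010273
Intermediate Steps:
S(V) = V/(-3 + V) (S(V) = V/(-2 + (-1 + V)) = V/(-3 + V))
h(d) = d*(-92 + d)/(-3 + d) (h(d) = (d/(-3 + d))*(d - 92) = (d/(-3 + d))*(-92 + d) = d*(-92 + d)/(-3 + d))
1/(h(-38 - 45) - 9565) = 1/((-38 - 45)*(-92 + (-38 - 45))/(-3 + (-38 - 45)) - 9565) = 1/(-83*(-92 - 83)/(-3 - 83) - 9565) = 1/(-83*(-175)/(-86) - 9565) = 1/(-83*(-1/86)*(-175) - 9565) = 1/(-14525/86 - 9565) = 1/(-837115/86) = -86/837115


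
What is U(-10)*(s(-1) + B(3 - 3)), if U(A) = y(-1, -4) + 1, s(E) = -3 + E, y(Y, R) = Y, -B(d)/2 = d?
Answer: 0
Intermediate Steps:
B(d) = -2*d
U(A) = 0 (U(A) = -1 + 1 = 0)
U(-10)*(s(-1) + B(3 - 3)) = 0*((-3 - 1) - 2*(3 - 3)) = 0*(-4 - 2*0) = 0*(-4 + 0) = 0*(-4) = 0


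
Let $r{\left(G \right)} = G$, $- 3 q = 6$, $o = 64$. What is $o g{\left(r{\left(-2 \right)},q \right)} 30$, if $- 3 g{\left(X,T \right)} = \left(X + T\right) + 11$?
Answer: $-4480$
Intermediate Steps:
$q = -2$ ($q = \left(- \frac{1}{3}\right) 6 = -2$)
$g{\left(X,T \right)} = - \frac{11}{3} - \frac{T}{3} - \frac{X}{3}$ ($g{\left(X,T \right)} = - \frac{\left(X + T\right) + 11}{3} = - \frac{\left(T + X\right) + 11}{3} = - \frac{11 + T + X}{3} = - \frac{11}{3} - \frac{T}{3} - \frac{X}{3}$)
$o g{\left(r{\left(-2 \right)},q \right)} 30 = 64 \left(- \frac{11}{3} - - \frac{2}{3} - - \frac{2}{3}\right) 30 = 64 \left(- \frac{11}{3} + \frac{2}{3} + \frac{2}{3}\right) 30 = 64 \left(- \frac{7}{3}\right) 30 = \left(- \frac{448}{3}\right) 30 = -4480$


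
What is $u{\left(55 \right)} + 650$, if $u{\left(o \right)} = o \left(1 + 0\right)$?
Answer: $705$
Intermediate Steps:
$u{\left(o \right)} = o$ ($u{\left(o \right)} = o 1 = o$)
$u{\left(55 \right)} + 650 = 55 + 650 = 705$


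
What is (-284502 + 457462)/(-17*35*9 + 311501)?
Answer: 86480/153073 ≈ 0.56496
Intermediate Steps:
(-284502 + 457462)/(-17*35*9 + 311501) = 172960/(-595*9 + 311501) = 172960/(-5355 + 311501) = 172960/306146 = 172960*(1/306146) = 86480/153073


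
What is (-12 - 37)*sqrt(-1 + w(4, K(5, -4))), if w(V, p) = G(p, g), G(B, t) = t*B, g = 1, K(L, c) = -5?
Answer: -49*I*sqrt(6) ≈ -120.03*I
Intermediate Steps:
G(B, t) = B*t
w(V, p) = p (w(V, p) = p*1 = p)
(-12 - 37)*sqrt(-1 + w(4, K(5, -4))) = (-12 - 37)*sqrt(-1 - 5) = -49*I*sqrt(6)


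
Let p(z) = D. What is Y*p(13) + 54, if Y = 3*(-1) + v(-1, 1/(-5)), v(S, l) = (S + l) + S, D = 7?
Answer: 88/5 ≈ 17.600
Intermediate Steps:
p(z) = 7
v(S, l) = l + 2*S
Y = -26/5 (Y = 3*(-1) + (1/(-5) + 2*(-1)) = -3 + (-1/5 - 2) = -3 - 11/5 = -26/5 ≈ -5.2000)
Y*p(13) + 54 = -26/5*7 + 54 = -182/5 + 54 = 88/5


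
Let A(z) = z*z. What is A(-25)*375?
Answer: 234375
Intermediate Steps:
A(z) = z²
A(-25)*375 = (-25)²*375 = 625*375 = 234375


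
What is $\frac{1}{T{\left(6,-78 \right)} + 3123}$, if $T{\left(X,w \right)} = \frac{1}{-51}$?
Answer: $\frac{51}{159272} \approx 0.00032021$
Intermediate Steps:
$T{\left(X,w \right)} = - \frac{1}{51}$
$\frac{1}{T{\left(6,-78 \right)} + 3123} = \frac{1}{- \frac{1}{51} + 3123} = \frac{1}{\frac{159272}{51}} = \frac{51}{159272}$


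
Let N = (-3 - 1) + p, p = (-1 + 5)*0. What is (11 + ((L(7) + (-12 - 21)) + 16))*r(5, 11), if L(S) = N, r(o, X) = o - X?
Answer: 60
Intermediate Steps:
p = 0 (p = 4*0 = 0)
N = -4 (N = (-3 - 1) + 0 = -4 + 0 = -4)
L(S) = -4
(11 + ((L(7) + (-12 - 21)) + 16))*r(5, 11) = (11 + ((-4 + (-12 - 21)) + 16))*(5 - 1*11) = (11 + ((-4 - 33) + 16))*(5 - 11) = (11 + (-37 + 16))*(-6) = (11 - 21)*(-6) = -10*(-6) = 60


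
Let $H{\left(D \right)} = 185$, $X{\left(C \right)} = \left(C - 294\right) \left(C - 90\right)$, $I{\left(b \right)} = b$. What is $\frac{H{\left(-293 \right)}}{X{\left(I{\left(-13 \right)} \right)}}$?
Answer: $\frac{185}{31621} \approx 0.0058505$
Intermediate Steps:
$X{\left(C \right)} = \left(-294 + C\right) \left(-90 + C\right)$
$\frac{H{\left(-293 \right)}}{X{\left(I{\left(-13 \right)} \right)}} = \frac{185}{26460 + \left(-13\right)^{2} - -4992} = \frac{185}{26460 + 169 + 4992} = \frac{185}{31621}$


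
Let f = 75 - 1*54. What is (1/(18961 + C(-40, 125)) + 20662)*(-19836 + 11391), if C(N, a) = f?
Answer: -3312180387825/18982 ≈ -1.7449e+8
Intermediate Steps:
f = 21 (f = 75 - 54 = 21)
C(N, a) = 21
(1/(18961 + C(-40, 125)) + 20662)*(-19836 + 11391) = (1/(18961 + 21) + 20662)*(-19836 + 11391) = (1/18982 + 20662)*(-8445) = (392206085/18982)*(-8445) = -3312180387825/18982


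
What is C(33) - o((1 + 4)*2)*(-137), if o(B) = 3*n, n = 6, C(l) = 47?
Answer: 2513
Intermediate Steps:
o(B) = 18 (o(B) = 3*6 = 18)
C(33) - o((1 + 4)*2)*(-137) = 47 - 18*(-137) = 47 - 1*(-2466) = 47 + 2466 = 2513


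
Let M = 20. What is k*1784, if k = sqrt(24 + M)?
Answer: 3568*sqrt(11) ≈ 11834.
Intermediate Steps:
k = 2*sqrt(11) (k = sqrt(24 + 20) = sqrt(44) = 2*sqrt(11) ≈ 6.6332)
k*1784 = (2*sqrt(11))*1784 = 3568*sqrt(11)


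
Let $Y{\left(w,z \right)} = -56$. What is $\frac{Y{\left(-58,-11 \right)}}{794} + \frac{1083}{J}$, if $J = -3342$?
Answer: $- \frac{174509}{442258} \approx -0.39459$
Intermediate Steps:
$\frac{Y{\left(-58,-11 \right)}}{794} + \frac{1083}{J} = - \frac{56}{794} + \frac{1083}{-3342} = \left(-56\right) \frac{1}{794} + 1083 \left(- \frac{1}{3342}\right) = - \frac{28}{397} - \frac{361}{1114} = - \frac{174509}{442258}$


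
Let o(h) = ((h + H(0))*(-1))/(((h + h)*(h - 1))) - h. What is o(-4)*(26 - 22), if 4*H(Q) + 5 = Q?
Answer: 661/40 ≈ 16.525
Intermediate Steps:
H(Q) = -5/4 + Q/4
o(h) = -h + (5/4 - h)/(2*h*(-1 + h)) (o(h) = ((h + (-5/4 + (¼)*0))*(-1))/(((h + h)*(h - 1))) - h = ((h + (-5/4 + 0))*(-1))/(((2*h)*(-1 + h))) - h = ((h - 5/4)*(-1))/((2*h*(-1 + h))) - h = ((-5/4 + h)*(-1))*(1/(2*h*(-1 + h))) - h = (5/4 - h)*(1/(2*h*(-1 + h))) - h = (5/4 - h)/(2*h*(-1 + h)) - h = -h + (5/4 - h)/(2*h*(-1 + h)))
o(-4)*(26 - 22) = ((5/8 + (-4)² - 1*(-4)³ - ½*(-4))/((-4)*(-1 - 4)))*(26 - 22) = -¼*(5/8 + 16 - 1*(-64) + 2)/(-5)*4 = -¼*(-⅕)*(5/8 + 16 + 64 + 2)*4 = -¼*(-⅕)*661/8*4 = (661/160)*4 = 661/40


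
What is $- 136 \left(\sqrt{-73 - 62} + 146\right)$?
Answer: $-19856 - 408 i \sqrt{15} \approx -19856.0 - 1580.2 i$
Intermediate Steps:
$- 136 \left(\sqrt{-73 - 62} + 146\right) = - 136 \left(\sqrt{-135} + 146\right) = - 136 \left(3 i \sqrt{15} + 146\right) = - 136 \left(146 + 3 i \sqrt{15}\right) = -19856 - 408 i \sqrt{15}$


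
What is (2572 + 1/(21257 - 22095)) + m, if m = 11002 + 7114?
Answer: 17336543/838 ≈ 20688.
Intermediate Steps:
m = 18116
(2572 + 1/(21257 - 22095)) + m = (2572 + 1/(21257 - 22095)) + 18116 = (2572 + 1/(-838)) + 18116 = (2572 - 1/838) + 18116 = 2155335/838 + 18116 = 17336543/838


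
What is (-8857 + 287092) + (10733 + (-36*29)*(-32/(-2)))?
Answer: 272264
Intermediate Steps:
(-8857 + 287092) + (10733 + (-36*29)*(-32/(-2))) = 278235 + (10733 - (-33408)*(-1)/2) = 278235 + (10733 - 1044*16) = 278235 + (10733 - 16704) = 278235 - 5971 = 272264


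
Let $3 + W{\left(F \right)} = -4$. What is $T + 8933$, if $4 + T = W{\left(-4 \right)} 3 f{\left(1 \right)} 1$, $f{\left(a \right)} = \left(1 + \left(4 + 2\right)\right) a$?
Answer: $8782$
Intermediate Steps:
$W{\left(F \right)} = -7$ ($W{\left(F \right)} = -3 - 4 = -7$)
$f{\left(a \right)} = 7 a$ ($f{\left(a \right)} = \left(1 + 6\right) a = 7 a$)
$T = -151$ ($T = -4 - 7 \cdot 3 \cdot 7 \cdot 1 \cdot 1 = -4 - 7 \cdot 3 \cdot 7 \cdot 1 = -4 - 7 \cdot 21 \cdot 1 = -4 - 147 = -151$)
$T + 8933 = -151 + 8933 = 8782$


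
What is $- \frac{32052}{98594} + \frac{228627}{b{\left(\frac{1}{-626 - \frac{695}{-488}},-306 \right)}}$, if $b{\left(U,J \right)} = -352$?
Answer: $- \frac{11276266371}{17352544} \approx -649.83$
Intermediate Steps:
$- \frac{32052}{98594} + \frac{228627}{b{\left(\frac{1}{-626 - \frac{695}{-488}},-306 \right)}} = - \frac{32052}{98594} + \frac{228627}{-352} = \left(-32052\right) \frac{1}{98594} + 228627 \left(- \frac{1}{352}\right) = - \frac{16026}{49297} - \frac{228627}{352} = - \frac{11276266371}{17352544}$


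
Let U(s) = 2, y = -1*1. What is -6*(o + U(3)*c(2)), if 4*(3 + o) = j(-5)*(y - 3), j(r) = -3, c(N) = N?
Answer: -24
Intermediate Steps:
y = -1
o = 0 (o = -3 + (-3*(-1 - 3))/4 = -3 + (-3*(-4))/4 = -3 + (¼)*12 = -3 + 3 = 0)
-6*(o + U(3)*c(2)) = -6*(0 + 2*2) = -6*(0 + 4) = -6*4 = -24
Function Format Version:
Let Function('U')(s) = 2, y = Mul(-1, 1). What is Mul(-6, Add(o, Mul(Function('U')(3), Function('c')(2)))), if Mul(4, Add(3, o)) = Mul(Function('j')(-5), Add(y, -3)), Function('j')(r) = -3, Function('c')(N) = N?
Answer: -24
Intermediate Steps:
y = -1
o = 0 (o = Add(-3, Mul(Rational(1, 4), Mul(-3, Add(-1, -3)))) = Add(-3, Mul(Rational(1, 4), Mul(-3, -4))) = Add(-3, Mul(Rational(1, 4), 12)) = Add(-3, 3) = 0)
Mul(-6, Add(o, Mul(Function('U')(3), Function('c')(2)))) = Mul(-6, Add(0, Mul(2, 2))) = Mul(-6, Add(0, 4)) = Mul(-6, 4) = -24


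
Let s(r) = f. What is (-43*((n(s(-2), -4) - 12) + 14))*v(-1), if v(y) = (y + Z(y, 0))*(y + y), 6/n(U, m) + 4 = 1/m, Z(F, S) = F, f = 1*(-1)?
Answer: -1720/17 ≈ -101.18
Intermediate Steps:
f = -1
s(r) = -1
n(U, m) = 6/(-4 + 1/m)
v(y) = 4*y² (v(y) = (y + y)*(y + y) = (2*y)*(2*y) = 4*y²)
(-43*((n(s(-2), -4) - 12) + 14))*v(-1) = (-43*((-6*(-4)/(-1 + 4*(-4)) - 12) + 14))*(4*(-1)²) = (-43*((-6*(-4)/(-1 - 16) - 12) + 14))*(4*1) = -43*((-6*(-4)/(-17) - 12) + 14)*4 = -43*((-6*(-4)*(-1/17) - 12) + 14)*4 = -43*((-24/17 - 12) + 14)*4 = -43*(-228/17 + 14)*4 = -43*10/17*4 = -430/17*4 = -1720/17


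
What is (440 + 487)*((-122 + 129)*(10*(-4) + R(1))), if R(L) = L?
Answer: -253071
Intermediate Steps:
(440 + 487)*((-122 + 129)*(10*(-4) + R(1))) = (440 + 487)*((-122 + 129)*(10*(-4) + 1)) = 927*(7*(-40 + 1)) = 927*(7*(-39)) = 927*(-273) = -253071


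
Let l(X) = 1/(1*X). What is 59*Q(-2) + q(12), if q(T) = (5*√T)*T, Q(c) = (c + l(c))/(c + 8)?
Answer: -295/12 + 120*√3 ≈ 183.26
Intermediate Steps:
l(X) = 1/X
Q(c) = (c + 1/c)/(8 + c) (Q(c) = (c + 1/c)/(c + 8) = (c + 1/c)/(8 + c))
q(T) = 5*T^(3/2)
59*Q(-2) + q(12) = 59*((1 + (-2)²)/((-2)*(8 - 2))) + 5*12^(3/2) = 59*(-½*(1 + 4)/6) + 5*(24*√3) = 59*(-½*⅙*5) + 120*√3 = 59*(-5/12) + 120*√3 = -295/12 + 120*√3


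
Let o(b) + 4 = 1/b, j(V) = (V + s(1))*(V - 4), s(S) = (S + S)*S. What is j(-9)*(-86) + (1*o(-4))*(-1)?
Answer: -31287/4 ≈ -7821.8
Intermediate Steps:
s(S) = 2*S**2 (s(S) = (2*S)*S = 2*S**2)
j(V) = (-4 + V)*(2 + V) (j(V) = (V + 2*1**2)*(V - 4) = (V + 2*1)*(-4 + V) = (V + 2)*(-4 + V) = (2 + V)*(-4 + V) = (-4 + V)*(2 + V))
o(b) = -4 + 1/b
j(-9)*(-86) + (1*o(-4))*(-1) = (-8 + (-9)**2 - 2*(-9))*(-86) + (1*(-4 + 1/(-4)))*(-1) = (-8 + 81 + 18)*(-86) + (1*(-4 - 1/4))*(-1) = 91*(-86) + (1*(-17/4))*(-1) = -7826 - 17/4*(-1) = -7826 + 17/4 = -31287/4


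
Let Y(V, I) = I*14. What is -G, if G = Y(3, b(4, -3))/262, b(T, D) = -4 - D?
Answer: 7/131 ≈ 0.053435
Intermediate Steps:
Y(V, I) = 14*I
G = -7/131 (G = (14*(-4 - 1*(-3)))/262 = (14*(-4 + 3))*(1/262) = (14*(-1))*(1/262) = -14*1/262 = -7/131 ≈ -0.053435)
-G = -1*(-7/131) = 7/131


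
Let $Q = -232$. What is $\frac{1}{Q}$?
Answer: $- \frac{1}{232} \approx -0.0043103$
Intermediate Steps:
$\frac{1}{Q} = \frac{1}{-232} = - \frac{1}{232}$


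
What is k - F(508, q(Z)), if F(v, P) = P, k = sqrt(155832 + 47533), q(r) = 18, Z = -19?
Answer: -18 + sqrt(203365) ≈ 432.96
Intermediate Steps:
k = sqrt(203365) ≈ 450.96
k - F(508, q(Z)) = sqrt(203365) - 1*18 = sqrt(203365) - 18 = -18 + sqrt(203365)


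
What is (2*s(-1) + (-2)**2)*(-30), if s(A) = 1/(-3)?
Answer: -100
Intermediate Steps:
s(A) = -1/3
(2*s(-1) + (-2)**2)*(-30) = (2*(-1/3) + (-2)**2)*(-30) = (-2/3 + 4)*(-30) = (10/3)*(-30) = -100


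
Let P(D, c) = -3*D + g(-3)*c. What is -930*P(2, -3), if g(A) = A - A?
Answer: 5580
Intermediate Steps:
g(A) = 0
P(D, c) = -3*D (P(D, c) = -3*D + 0*c = -3*D + 0 = -3*D)
-930*P(2, -3) = -(-2790)*2 = -930*(-6) = 5580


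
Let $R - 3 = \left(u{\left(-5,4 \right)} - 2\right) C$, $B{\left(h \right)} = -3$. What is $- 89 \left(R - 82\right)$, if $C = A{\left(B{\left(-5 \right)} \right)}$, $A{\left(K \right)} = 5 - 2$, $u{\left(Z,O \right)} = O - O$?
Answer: $7565$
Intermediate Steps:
$u{\left(Z,O \right)} = 0$
$A{\left(K \right)} = 3$ ($A{\left(K \right)} = 5 - 2 = 3$)
$C = 3$
$R = -3$ ($R = 3 + \left(0 - 2\right) 3 = 3 - 6 = -3$)
$- 89 \left(R - 82\right) = - 89 \left(-3 - 82\right) = \left(-89\right) \left(-85\right) = 7565$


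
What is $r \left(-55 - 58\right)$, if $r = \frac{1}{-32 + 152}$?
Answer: $- \frac{113}{120} \approx -0.94167$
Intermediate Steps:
$r = \frac{1}{120} \approx 0.0083333$
$r \left(-55 - 58\right) = \frac{-55 - 58}{120} = \frac{1}{120} \left(-113\right) = - \frac{113}{120}$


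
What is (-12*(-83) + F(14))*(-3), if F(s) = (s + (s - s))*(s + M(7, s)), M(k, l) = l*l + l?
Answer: -12396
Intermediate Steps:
M(k, l) = l + l² (M(k, l) = l² + l = l + l²)
F(s) = s*(s + s*(1 + s)) (F(s) = (s + (s - s))*(s + s*(1 + s)) = (s + 0)*(s + s*(1 + s)) = s*(s + s*(1 + s)))
(-12*(-83) + F(14))*(-3) = (-12*(-83) + 14²*(2 + 14))*(-3) = (996 + 196*16)*(-3) = (996 + 3136)*(-3) = 4132*(-3) = -12396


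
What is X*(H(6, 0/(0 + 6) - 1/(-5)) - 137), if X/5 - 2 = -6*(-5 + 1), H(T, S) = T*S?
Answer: -17654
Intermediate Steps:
H(T, S) = S*T
X = 130 (X = 10 + 5*(-6*(-5 + 1)) = 10 + 5*(-6*(-4)) = 10 + 5*24 = 10 + 120 = 130)
X*(H(6, 0/(0 + 6) - 1/(-5)) - 137) = 130*((0/(0 + 6) - 1/(-5))*6 - 137) = 130*((0/6 - 1*(-1/5))*6 - 137) = 130*((0*(1/6) + 1/5)*6 - 137) = 130*((0 + 1/5)*6 - 137) = 130*((1/5)*6 - 137) = 130*(6/5 - 137) = 130*(-679/5) = -17654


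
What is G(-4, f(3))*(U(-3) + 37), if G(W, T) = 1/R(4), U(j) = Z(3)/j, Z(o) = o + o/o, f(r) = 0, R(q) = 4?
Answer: 107/12 ≈ 8.9167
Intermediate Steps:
Z(o) = 1 + o (Z(o) = o + 1 = 1 + o)
U(j) = 4/j (U(j) = (1 + 3)/j = 4/j)
G(W, T) = ¼ (G(W, T) = 1/4 = ¼)
G(-4, f(3))*(U(-3) + 37) = (4/(-3) + 37)/4 = (4*(-⅓) + 37)/4 = (-4/3 + 37)/4 = (¼)*(107/3) = 107/12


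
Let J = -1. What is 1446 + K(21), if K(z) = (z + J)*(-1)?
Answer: 1426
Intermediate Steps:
K(z) = 1 - z (K(z) = (z - 1)*(-1) = (-1 + z)*(-1) = 1 - z)
1446 + K(21) = 1446 + (1 - 1*21) = 1446 + (1 - 21) = 1446 - 20 = 1426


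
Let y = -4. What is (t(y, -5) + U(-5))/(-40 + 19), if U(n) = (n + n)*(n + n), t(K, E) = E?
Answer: -95/21 ≈ -4.5238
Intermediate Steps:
U(n) = 4*n**2 (U(n) = (2*n)*(2*n) = 4*n**2)
(t(y, -5) + U(-5))/(-40 + 19) = (-5 + 4*(-5)**2)/(-40 + 19) = (-5 + 4*25)/(-21) = -(-5 + 100)/21 = -1/21*95 = -95/21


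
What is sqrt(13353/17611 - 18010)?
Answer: I*sqrt(5585518091527)/17611 ≈ 134.2*I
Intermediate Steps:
sqrt(13353/17611 - 18010) = sqrt(-317160757/17611) = I*sqrt(5585518091527)/17611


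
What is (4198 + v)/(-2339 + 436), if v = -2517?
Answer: -1681/1903 ≈ -0.88334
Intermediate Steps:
(4198 + v)/(-2339 + 436) = (4198 - 2517)/(-2339 + 436) = 1681/(-1903) = 1681*(-1/1903) = -1681/1903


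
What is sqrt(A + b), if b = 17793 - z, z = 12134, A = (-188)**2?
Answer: sqrt(41003) ≈ 202.49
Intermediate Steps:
A = 35344
b = 5659 (b = 17793 - 1*12134 = 17793 - 12134 = 5659)
sqrt(A + b) = sqrt(35344 + 5659) = sqrt(41003)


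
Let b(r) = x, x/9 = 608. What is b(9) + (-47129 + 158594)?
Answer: 116937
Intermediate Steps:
x = 5472 (x = 9*608 = 5472)
b(r) = 5472
b(9) + (-47129 + 158594) = 5472 + (-47129 + 158594) = 5472 + 111465 = 116937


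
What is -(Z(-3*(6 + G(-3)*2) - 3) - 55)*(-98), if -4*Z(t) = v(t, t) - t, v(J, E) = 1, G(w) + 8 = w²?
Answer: -6076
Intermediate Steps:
G(w) = -8 + w²
Z(t) = -¼ + t/4 (Z(t) = -(1 - t)/4 = -¼ + t/4)
-(Z(-3*(6 + G(-3)*2) - 3) - 55)*(-98) = -((-¼ + (-3*(6 + (-8 + (-3)²)*2) - 3)/4) - 55)*(-98) = -((-¼ + (-3*(6 + (-8 + 9)*2) - 3)/4) - 55)*(-98) = -((-¼ + (-3*(6 + 1*2) - 3)/4) - 55)*(-98) = -((-¼ + (-3*(6 + 2) - 3)/4) - 55)*(-98) = -((-¼ + (-3*8 - 3)/4) - 55)*(-98) = -((-¼ + (-24 - 3)/4) - 55)*(-98) = -((-¼ + (¼)*(-27)) - 55)*(-98) = -((-¼ - 27/4) - 55)*(-98) = -(-7 - 55)*(-98) = -(-62)*(-98) = -1*6076 = -6076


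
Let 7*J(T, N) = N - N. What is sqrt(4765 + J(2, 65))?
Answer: sqrt(4765) ≈ 69.029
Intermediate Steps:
J(T, N) = 0 (J(T, N) = (N - N)/7 = (1/7)*0 = 0)
sqrt(4765 + J(2, 65)) = sqrt(4765 + 0) = sqrt(4765)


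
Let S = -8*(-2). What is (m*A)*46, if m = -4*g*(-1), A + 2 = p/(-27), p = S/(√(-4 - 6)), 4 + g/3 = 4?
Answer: 0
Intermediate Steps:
g = 0 (g = -12 + 3*4 = -12 + 12 = 0)
S = 16
p = -8*I*√10/5 (p = 16/(√(-4 - 6)) = 16/(√(-10)) = 16/((I*√10)) = 16*(-I*√10/10) = -8*I*√10/5 ≈ -5.0596*I)
A = -2 + 8*I*√10/135 (A = -2 - 8*I*√10/5/(-27) = -2 - 8*I*√10/5*(-1/27) = -2 + 8*I*√10/135 ≈ -2.0 + 0.18739*I)
m = 0 (m = -4*0*(-1) = 0*(-1) = 0)
(m*A)*46 = (0*(-2 + 8*I*√10/135))*46 = 0*46 = 0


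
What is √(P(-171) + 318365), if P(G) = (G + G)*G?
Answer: √376847 ≈ 613.88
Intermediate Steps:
P(G) = 2*G² (P(G) = (2*G)*G = 2*G²)
√(P(-171) + 318365) = √(2*(-171)² + 318365) = √(2*29241 + 318365) = √(58482 + 318365) = √376847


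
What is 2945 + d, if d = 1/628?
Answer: 1849461/628 ≈ 2945.0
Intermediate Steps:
d = 1/628 ≈ 0.0015924
2945 + d = 2945 + 1/628 = 1849461/628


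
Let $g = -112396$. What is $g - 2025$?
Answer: $-114421$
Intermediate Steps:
$g - 2025 = -112396 - 2025 = -114421$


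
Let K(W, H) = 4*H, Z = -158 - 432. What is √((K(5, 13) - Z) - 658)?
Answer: 4*I ≈ 4.0*I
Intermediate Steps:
Z = -590
√((K(5, 13) - Z) - 658) = √((4*13 - 1*(-590)) - 658) = √((52 + 590) - 658) = √(642 - 658) = √(-16) = 4*I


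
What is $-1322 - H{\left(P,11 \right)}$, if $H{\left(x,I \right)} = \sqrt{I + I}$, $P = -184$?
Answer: $-1322 - \sqrt{22} \approx -1326.7$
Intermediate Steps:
$H{\left(x,I \right)} = \sqrt{2} \sqrt{I}$ ($H{\left(x,I \right)} = \sqrt{2 I} = \sqrt{2} \sqrt{I}$)
$-1322 - H{\left(P,11 \right)} = -1322 - \sqrt{2} \sqrt{11} = -1322 - \sqrt{22}$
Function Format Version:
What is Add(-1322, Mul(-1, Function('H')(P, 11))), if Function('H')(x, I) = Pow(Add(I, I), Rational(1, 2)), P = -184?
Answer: Add(-1322, Mul(-1, Pow(22, Rational(1, 2)))) ≈ -1326.7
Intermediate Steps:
Function('H')(x, I) = Mul(Pow(2, Rational(1, 2)), Pow(I, Rational(1, 2))) (Function('H')(x, I) = Pow(Mul(2, I), Rational(1, 2)) = Mul(Pow(2, Rational(1, 2)), Pow(I, Rational(1, 2))))
Add(-1322, Mul(-1, Function('H')(P, 11))) = Add(-1322, Mul(-1, Mul(Pow(2, Rational(1, 2)), Pow(11, Rational(1, 2))))) = Add(-1322, Mul(-1, Pow(22, Rational(1, 2))))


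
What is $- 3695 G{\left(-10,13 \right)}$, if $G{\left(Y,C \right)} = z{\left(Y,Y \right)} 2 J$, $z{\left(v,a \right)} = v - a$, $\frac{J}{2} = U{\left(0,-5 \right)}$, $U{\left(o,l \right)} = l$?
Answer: $0$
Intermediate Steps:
$J = -10$ ($J = 2 \left(-5\right) = -10$)
$G{\left(Y,C \right)} = 0$ ($G{\left(Y,C \right)} = \left(Y - Y\right) 2 \left(-10\right) = 0 \cdot 2 \left(-10\right) = 0 \left(-10\right) = 0$)
$- 3695 G{\left(-10,13 \right)} = \left(-3695\right) 0 = 0$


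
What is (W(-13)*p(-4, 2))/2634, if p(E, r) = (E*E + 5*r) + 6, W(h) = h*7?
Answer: -1456/1317 ≈ -1.1055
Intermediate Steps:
W(h) = 7*h
p(E, r) = 6 + E² + 5*r (p(E, r) = (E² + 5*r) + 6 = 6 + E² + 5*r)
(W(-13)*p(-4, 2))/2634 = ((7*(-13))*(6 + (-4)² + 5*2))/2634 = -91*(6 + 16 + 10)*(1/2634) = -91*32*(1/2634) = -2912*1/2634 = -1456/1317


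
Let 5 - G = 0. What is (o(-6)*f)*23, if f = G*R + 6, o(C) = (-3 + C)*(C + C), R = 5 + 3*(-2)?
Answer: 2484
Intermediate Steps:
R = -1 (R = 5 - 6 = -1)
o(C) = 2*C*(-3 + C) (o(C) = (-3 + C)*(2*C) = 2*C*(-3 + C))
G = 5 (G = 5 - 1*0 = 5 + 0 = 5)
f = 1 (f = 5*(-1) + 6 = -5 + 6 = 1)
(o(-6)*f)*23 = ((2*(-6)*(-3 - 6))*1)*23 = ((2*(-6)*(-9))*1)*23 = (108*1)*23 = 108*23 = 2484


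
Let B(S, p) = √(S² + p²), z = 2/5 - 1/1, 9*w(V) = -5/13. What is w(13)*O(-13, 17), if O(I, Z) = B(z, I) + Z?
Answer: -85/117 - √4234/117 ≈ -1.2826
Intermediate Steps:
w(V) = -5/117 (w(V) = (-5/13)/9 = (-5*1/13)/9 = (⅑)*(-5/13) = -5/117)
z = -⅗ (z = 2*(⅕) - 1*1 = ⅖ - 1 = -⅗ ≈ -0.60000)
O(I, Z) = Z + √(9/25 + I²) (O(I, Z) = √((-⅗)² + I²) + Z = √(9/25 + I²) + Z = Z + √(9/25 + I²))
w(13)*O(-13, 17) = -5*(17 + √(9 + 25*(-13)²)/5)/117 = -5*(17 + √(9 + 25*169)/5)/117 = -5*(17 + √(9 + 4225)/5)/117 = -5*(17 + √4234/5)/117 = -85/117 - √4234/117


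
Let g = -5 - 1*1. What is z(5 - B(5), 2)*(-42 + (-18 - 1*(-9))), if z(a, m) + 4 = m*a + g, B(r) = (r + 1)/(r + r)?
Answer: 306/5 ≈ 61.200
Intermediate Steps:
B(r) = (1 + r)/(2*r) (B(r) = (1 + r)/((2*r)) = (1 + r)*(1/(2*r)) = (1 + r)/(2*r))
g = -6 (g = -5 - 1 = -6)
z(a, m) = -10 + a*m (z(a, m) = -4 + (m*a - 6) = -4 + (a*m - 6) = -4 + (-6 + a*m) = -10 + a*m)
z(5 - B(5), 2)*(-42 + (-18 - 1*(-9))) = (-10 + (5 - (1 + 5)/(2*5))*2)*(-42 + (-18 - 1*(-9))) = (-10 + (5 - 6/(2*5))*2)*(-42 + (-18 + 9)) = (-10 + (5 - 1*⅗)*2)*(-42 - 9) = (-10 + (5 - ⅗)*2)*(-51) = (-10 + (22/5)*2)*(-51) = (-10 + 44/5)*(-51) = -6/5*(-51) = 306/5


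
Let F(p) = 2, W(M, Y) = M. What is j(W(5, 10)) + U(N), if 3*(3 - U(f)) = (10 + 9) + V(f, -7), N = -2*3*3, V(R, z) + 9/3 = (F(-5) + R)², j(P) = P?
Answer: -248/3 ≈ -82.667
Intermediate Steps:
V(R, z) = -3 + (2 + R)²
N = -18 (N = -6*3 = -18)
U(f) = -7/3 - (2 + f)²/3 (U(f) = 3 - ((10 + 9) + (-3 + (2 + f)²))/3 = 3 - (19 + (-3 + (2 + f)²))/3 = 3 - (16 + (2 + f)²)/3 = 3 + (-16/3 - (2 + f)²/3) = -7/3 - (2 + f)²/3)
j(W(5, 10)) + U(N) = 5 + (-7/3 - (2 - 18)²/3) = 5 + (-7/3 - ⅓*(-16)²) = 5 + (-7/3 - ⅓*256) = 5 + (-7/3 - 256/3) = 5 - 263/3 = -248/3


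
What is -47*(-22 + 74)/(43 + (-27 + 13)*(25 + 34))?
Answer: 2444/783 ≈ 3.1213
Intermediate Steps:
-47*(-22 + 74)/(43 + (-27 + 13)*(25 + 34)) = -2444/(43 - 14*59) = -2444/(43 - 826) = -2444/(-783) = -2444*(-1)/783 = -47*(-52/783) = 2444/783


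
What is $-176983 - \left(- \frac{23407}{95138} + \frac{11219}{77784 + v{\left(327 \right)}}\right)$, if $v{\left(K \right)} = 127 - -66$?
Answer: $- \frac{1312961047558541}{7418575826} \approx -1.7698 \cdot 10^{5}$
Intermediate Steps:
$v{\left(K \right)} = 193$ ($v{\left(K \right)} = 127 + 66 = 193$)
$-176983 - \left(- \frac{23407}{95138} + \frac{11219}{77784 + v{\left(327 \right)}}\right) = -176983 - \left(- \frac{23407}{95138} + \frac{11219}{77784 + 193}\right) = -176983 - \left(\left(-23407\right) \frac{1}{95138} + \frac{11219}{77977}\right) = -176983 - \left(- \frac{23407}{95138} + 11219 \cdot \frac{1}{77977}\right) = -176983 - \left(- \frac{23407}{95138} + \frac{11219}{77977}\right) = -176983 - - \frac{757854417}{7418575826} = -176983 + \frac{757854417}{7418575826} = - \frac{1312961047558541}{7418575826}$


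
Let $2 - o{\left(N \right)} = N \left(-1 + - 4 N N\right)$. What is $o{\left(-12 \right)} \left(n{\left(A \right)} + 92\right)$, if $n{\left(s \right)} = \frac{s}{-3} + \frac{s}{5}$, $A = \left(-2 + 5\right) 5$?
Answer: $-622980$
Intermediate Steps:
$A = 15$ ($A = 3 \cdot 5 = 15$)
$n{\left(s \right)} = - \frac{2 s}{15}$ ($n{\left(s \right)} = s \left(- \frac{1}{3}\right) + s \frac{1}{5} = - \frac{s}{3} + \frac{s}{5} = - \frac{2 s}{15}$)
$o{\left(N \right)} = 2 - N \left(-1 - 4 N^{2}\right)$ ($o{\left(N \right)} = 2 - N \left(-1 + - 4 N N\right) = 2 - N \left(-1 - 4 N^{2}\right)$)
$o{\left(-12 \right)} \left(n{\left(A \right)} + 92\right) = \left(2 - 12 + 4 \left(-12\right)^{3}\right) \left(\left(- \frac{2}{15}\right) 15 + 92\right) = \left(2 - 12 + 4 \left(-1728\right)\right) \left(-2 + 92\right) = \left(2 - 12 - 6912\right) 90 = \left(-6922\right) 90 = -622980$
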